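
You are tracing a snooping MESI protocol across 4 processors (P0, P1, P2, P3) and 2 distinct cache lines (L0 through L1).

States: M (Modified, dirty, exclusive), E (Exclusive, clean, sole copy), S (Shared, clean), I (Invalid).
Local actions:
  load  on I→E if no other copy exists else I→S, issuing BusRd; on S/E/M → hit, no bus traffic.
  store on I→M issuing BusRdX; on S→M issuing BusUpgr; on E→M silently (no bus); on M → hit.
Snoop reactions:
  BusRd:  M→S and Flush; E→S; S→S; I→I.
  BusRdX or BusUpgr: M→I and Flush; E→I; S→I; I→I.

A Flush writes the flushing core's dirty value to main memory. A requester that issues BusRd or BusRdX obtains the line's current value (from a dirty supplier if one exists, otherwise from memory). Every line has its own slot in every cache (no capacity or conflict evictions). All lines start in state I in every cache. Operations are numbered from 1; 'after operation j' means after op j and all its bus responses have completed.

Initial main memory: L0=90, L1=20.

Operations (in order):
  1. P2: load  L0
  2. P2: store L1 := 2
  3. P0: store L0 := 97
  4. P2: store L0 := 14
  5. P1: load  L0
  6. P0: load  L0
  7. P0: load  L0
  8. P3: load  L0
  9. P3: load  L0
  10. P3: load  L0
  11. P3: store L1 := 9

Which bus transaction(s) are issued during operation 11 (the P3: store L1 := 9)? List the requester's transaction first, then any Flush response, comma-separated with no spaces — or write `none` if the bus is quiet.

step 1: P2: load  L0  ⟶  IIEI  (L0)  txn=BusRd  M[L0]=90
step 2: P2: store L1 := 2  ⟶  IIMI  (L1)  txn=BusRdX  M[L1]=20
step 3: P0: store L0 := 97  ⟶  MIII  (L0)  txn=BusRdX  M[L0]=90
step 4: P2: store L0 := 14  ⟶  IIMI  (L0)  txn=BusRdX+Flush  M[L0]=97
step 5: P1: load  L0  ⟶  ISSI  (L0)  txn=BusRd+Flush  M[L0]=14
step 6: P0: load  L0  ⟶  SSSI  (L0)  txn=BusRd  M[L0]=14
step 7: P0: load  L0  ⟶  SSSI  (L0)  txn=∅  M[L0]=14
step 8: P3: load  L0  ⟶  SSSS  (L0)  txn=BusRd  M[L0]=14
step 9: P3: load  L0  ⟶  SSSS  (L0)  txn=∅  M[L0]=14
step 10: P3: load  L0  ⟶  SSSS  (L0)  txn=∅  M[L0]=14
step 11: P3: store L1 := 9  ⟶  IIIM  (L1)  txn=BusRdX+Flush  M[L1]=2

bus = BusRdX,Flush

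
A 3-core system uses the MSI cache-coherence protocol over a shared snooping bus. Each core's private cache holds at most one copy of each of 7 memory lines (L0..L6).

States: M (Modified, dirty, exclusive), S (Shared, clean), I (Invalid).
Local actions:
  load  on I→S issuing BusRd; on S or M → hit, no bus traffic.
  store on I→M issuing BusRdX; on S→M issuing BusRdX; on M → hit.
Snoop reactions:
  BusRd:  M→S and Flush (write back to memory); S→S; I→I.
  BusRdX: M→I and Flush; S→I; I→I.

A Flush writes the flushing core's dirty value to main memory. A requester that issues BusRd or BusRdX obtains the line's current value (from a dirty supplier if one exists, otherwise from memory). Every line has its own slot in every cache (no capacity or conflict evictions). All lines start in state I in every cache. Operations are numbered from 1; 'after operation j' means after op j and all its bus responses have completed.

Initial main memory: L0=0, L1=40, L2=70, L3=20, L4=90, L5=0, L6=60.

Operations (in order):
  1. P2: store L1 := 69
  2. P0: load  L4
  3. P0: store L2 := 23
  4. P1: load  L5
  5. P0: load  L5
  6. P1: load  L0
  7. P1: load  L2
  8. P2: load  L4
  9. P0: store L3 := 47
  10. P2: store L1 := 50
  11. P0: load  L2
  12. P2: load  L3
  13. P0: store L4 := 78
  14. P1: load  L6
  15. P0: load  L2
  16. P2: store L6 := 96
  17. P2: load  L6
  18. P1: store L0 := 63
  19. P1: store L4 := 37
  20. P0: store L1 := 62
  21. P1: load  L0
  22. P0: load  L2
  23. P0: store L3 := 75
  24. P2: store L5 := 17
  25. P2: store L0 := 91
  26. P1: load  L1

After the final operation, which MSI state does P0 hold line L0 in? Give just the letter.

[1] P2: store L1 := 69 | P0:I, P1:I, P2:M(69) | bus: BusRdX
[2] P0: load  L4 | P0:S(90), P1:I, P2:I | bus: BusRd
[3] P0: store L2 := 23 | P0:M(23), P1:I, P2:I | bus: BusRdX
[4] P1: load  L5 | P0:I, P1:S(0), P2:I | bus: BusRd
[5] P0: load  L5 | P0:S(0), P1:S(0), P2:I | bus: BusRd
[6] P1: load  L0 | P0:I, P1:S(0), P2:I | bus: BusRd
[7] P1: load  L2 | P0:S(23), P1:S(23), P2:I | bus: BusRd,Flush
[8] P2: load  L4 | P0:S(90), P1:I, P2:S(90) | bus: BusRd
[9] P0: store L3 := 47 | P0:M(47), P1:I, P2:I | bus: BusRdX
[10] P2: store L1 := 50 | P0:I, P1:I, P2:M(50) | bus: none
[11] P0: load  L2 | P0:S(23), P1:S(23), P2:I | bus: none
[12] P2: load  L3 | P0:S(47), P1:I, P2:S(47) | bus: BusRd,Flush
[13] P0: store L4 := 78 | P0:M(78), P1:I, P2:I | bus: BusRdX
[14] P1: load  L6 | P0:I, P1:S(60), P2:I | bus: BusRd
[15] P0: load  L2 | P0:S(23), P1:S(23), P2:I | bus: none
[16] P2: store L6 := 96 | P0:I, P1:I, P2:M(96) | bus: BusRdX
[17] P2: load  L6 | P0:I, P1:I, P2:M(96) | bus: none
[18] P1: store L0 := 63 | P0:I, P1:M(63), P2:I | bus: BusRdX
[19] P1: store L4 := 37 | P0:I, P1:M(37), P2:I | bus: BusRdX,Flush
[20] P0: store L1 := 62 | P0:M(62), P1:I, P2:I | bus: BusRdX,Flush
[21] P1: load  L0 | P0:I, P1:M(63), P2:I | bus: none
[22] P0: load  L2 | P0:S(23), P1:S(23), P2:I | bus: none
[23] P0: store L3 := 75 | P0:M(75), P1:I, P2:I | bus: BusRdX
[24] P2: store L5 := 17 | P0:I, P1:I, P2:M(17) | bus: BusRdX
[25] P2: store L0 := 91 | P0:I, P1:I, P2:M(91) | bus: BusRdX,Flush
[26] P1: load  L1 | P0:S(62), P1:S(62), P2:I | bus: BusRd,Flush

state = I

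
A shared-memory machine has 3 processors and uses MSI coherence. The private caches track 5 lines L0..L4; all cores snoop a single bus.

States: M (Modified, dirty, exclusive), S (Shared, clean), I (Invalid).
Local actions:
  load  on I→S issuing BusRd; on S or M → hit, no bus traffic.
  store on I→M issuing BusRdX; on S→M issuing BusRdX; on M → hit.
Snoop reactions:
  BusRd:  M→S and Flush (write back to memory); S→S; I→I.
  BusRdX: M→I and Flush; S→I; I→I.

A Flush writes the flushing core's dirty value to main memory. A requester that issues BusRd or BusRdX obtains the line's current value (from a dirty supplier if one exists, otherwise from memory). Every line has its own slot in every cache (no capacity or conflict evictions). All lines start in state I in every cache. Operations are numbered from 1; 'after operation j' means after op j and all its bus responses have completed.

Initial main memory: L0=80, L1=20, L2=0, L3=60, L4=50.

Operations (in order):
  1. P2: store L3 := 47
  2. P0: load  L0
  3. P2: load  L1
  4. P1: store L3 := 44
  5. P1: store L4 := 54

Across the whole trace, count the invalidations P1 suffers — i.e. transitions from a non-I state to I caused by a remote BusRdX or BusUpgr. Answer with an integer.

step 1: P2: store L3 := 47  ⟶  IIM  (L3)  txn=BusRdX  M[L3]=60
step 2: P0: load  L0  ⟶  SII  (L0)  txn=BusRd  M[L0]=80
step 3: P2: load  L1  ⟶  IIS  (L1)  txn=BusRd  M[L1]=20
step 4: P1: store L3 := 44  ⟶  IMI  (L3)  txn=BusRdX+Flush  M[L3]=47
step 5: P1: store L4 := 54  ⟶  IMI  (L4)  txn=BusRdX  M[L4]=50

invalidations = 0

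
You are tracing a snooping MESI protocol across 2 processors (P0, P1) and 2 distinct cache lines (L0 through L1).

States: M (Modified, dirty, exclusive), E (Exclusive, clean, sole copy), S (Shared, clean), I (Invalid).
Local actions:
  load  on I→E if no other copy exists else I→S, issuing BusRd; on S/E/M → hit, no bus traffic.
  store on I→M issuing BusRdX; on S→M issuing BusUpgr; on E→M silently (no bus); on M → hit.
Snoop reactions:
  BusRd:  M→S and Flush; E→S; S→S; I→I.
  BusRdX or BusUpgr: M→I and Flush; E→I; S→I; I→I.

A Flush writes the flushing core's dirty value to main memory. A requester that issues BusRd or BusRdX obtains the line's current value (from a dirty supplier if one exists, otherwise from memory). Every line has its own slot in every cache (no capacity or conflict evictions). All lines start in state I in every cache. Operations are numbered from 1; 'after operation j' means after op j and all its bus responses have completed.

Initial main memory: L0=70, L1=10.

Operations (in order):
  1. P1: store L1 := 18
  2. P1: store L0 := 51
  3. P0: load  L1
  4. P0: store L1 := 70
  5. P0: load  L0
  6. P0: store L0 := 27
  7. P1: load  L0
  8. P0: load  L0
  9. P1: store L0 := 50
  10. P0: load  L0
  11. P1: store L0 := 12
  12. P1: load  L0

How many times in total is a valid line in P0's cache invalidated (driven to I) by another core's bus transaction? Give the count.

invalidations = 2

step 1: P1: store L1 := 18  ⟶  IM  (L1)  txn=BusRdX  M[L1]=10
step 2: P1: store L0 := 51  ⟶  IM  (L0)  txn=BusRdX  M[L0]=70
step 3: P0: load  L1  ⟶  SS  (L1)  txn=BusRd+Flush  M[L1]=18
step 4: P0: store L1 := 70  ⟶  MI  (L1)  txn=BusUpgr  M[L1]=18
step 5: P0: load  L0  ⟶  SS  (L0)  txn=BusRd+Flush  M[L0]=51
step 6: P0: store L0 := 27  ⟶  MI  (L0)  txn=BusUpgr  M[L0]=51
step 7: P1: load  L0  ⟶  SS  (L0)  txn=BusRd+Flush  M[L0]=27
step 8: P0: load  L0  ⟶  SS  (L0)  txn=∅  M[L0]=27
step 9: P1: store L0 := 50  ⟶  IM  (L0)  txn=BusUpgr  M[L0]=27
step 10: P0: load  L0  ⟶  SS  (L0)  txn=BusRd+Flush  M[L0]=50
step 11: P1: store L0 := 12  ⟶  IM  (L0)  txn=BusUpgr  M[L0]=50
step 12: P1: load  L0  ⟶  IM  (L0)  txn=∅  M[L0]=50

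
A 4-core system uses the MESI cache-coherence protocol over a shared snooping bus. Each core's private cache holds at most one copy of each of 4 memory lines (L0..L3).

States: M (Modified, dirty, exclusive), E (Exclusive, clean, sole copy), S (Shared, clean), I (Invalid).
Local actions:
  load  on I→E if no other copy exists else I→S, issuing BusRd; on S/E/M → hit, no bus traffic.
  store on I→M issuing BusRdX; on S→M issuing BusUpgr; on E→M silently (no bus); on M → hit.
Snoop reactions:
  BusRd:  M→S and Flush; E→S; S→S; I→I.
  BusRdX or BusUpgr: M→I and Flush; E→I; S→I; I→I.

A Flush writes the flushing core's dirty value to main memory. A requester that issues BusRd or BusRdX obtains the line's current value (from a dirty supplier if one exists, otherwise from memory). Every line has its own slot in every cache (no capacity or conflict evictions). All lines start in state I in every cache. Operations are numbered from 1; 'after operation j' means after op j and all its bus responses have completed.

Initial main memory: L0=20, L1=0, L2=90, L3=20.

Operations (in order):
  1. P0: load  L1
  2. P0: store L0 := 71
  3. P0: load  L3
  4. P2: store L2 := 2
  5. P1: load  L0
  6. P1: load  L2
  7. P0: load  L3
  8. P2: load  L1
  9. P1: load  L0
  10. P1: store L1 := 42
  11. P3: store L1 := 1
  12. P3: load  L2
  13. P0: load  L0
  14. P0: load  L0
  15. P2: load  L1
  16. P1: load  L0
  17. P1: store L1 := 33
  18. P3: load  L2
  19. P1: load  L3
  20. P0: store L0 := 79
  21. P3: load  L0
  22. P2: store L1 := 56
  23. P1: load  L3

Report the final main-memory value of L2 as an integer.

memory[L2] = 2

  op1 P0: load  L1 → E/I/I/I on L1; bus BusRd; mem=0
  op2 P0: store L0 := 71 → M/I/I/I on L0; bus BusRdX; mem=20
  op3 P0: load  L3 → E/I/I/I on L3; bus BusRd; mem=20
  op4 P2: store L2 := 2 → I/I/M/I on L2; bus BusRdX; mem=90
  op5 P1: load  L0 → S/S/I/I on L0; bus BusRd Flush; mem=71
  op6 P1: load  L2 → I/S/S/I on L2; bus BusRd Flush; mem=2
  op7 P0: load  L3 → E/I/I/I on L3; bus (none); mem=20
  op8 P2: load  L1 → S/I/S/I on L1; bus BusRd; mem=0
  op9 P1: load  L0 → S/S/I/I on L0; bus (none); mem=71
  op10 P1: store L1 := 42 → I/M/I/I on L1; bus BusRdX; mem=0
  op11 P3: store L1 := 1 → I/I/I/M on L1; bus BusRdX Flush; mem=42
  op12 P3: load  L2 → I/S/S/S on L2; bus BusRd; mem=2
  op13 P0: load  L0 → S/S/I/I on L0; bus (none); mem=71
  op14 P0: load  L0 → S/S/I/I on L0; bus (none); mem=71
  op15 P2: load  L1 → I/I/S/S on L1; bus BusRd Flush; mem=1
  op16 P1: load  L0 → S/S/I/I on L0; bus (none); mem=71
  op17 P1: store L1 := 33 → I/M/I/I on L1; bus BusRdX; mem=1
  op18 P3: load  L2 → I/S/S/S on L2; bus (none); mem=2
  op19 P1: load  L3 → S/S/I/I on L3; bus BusRd; mem=20
  op20 P0: store L0 := 79 → M/I/I/I on L0; bus BusUpgr; mem=71
  op21 P3: load  L0 → S/I/I/S on L0; bus BusRd Flush; mem=79
  op22 P2: store L1 := 56 → I/I/M/I on L1; bus BusRdX Flush; mem=33
  op23 P1: load  L3 → S/S/I/I on L3; bus (none); mem=20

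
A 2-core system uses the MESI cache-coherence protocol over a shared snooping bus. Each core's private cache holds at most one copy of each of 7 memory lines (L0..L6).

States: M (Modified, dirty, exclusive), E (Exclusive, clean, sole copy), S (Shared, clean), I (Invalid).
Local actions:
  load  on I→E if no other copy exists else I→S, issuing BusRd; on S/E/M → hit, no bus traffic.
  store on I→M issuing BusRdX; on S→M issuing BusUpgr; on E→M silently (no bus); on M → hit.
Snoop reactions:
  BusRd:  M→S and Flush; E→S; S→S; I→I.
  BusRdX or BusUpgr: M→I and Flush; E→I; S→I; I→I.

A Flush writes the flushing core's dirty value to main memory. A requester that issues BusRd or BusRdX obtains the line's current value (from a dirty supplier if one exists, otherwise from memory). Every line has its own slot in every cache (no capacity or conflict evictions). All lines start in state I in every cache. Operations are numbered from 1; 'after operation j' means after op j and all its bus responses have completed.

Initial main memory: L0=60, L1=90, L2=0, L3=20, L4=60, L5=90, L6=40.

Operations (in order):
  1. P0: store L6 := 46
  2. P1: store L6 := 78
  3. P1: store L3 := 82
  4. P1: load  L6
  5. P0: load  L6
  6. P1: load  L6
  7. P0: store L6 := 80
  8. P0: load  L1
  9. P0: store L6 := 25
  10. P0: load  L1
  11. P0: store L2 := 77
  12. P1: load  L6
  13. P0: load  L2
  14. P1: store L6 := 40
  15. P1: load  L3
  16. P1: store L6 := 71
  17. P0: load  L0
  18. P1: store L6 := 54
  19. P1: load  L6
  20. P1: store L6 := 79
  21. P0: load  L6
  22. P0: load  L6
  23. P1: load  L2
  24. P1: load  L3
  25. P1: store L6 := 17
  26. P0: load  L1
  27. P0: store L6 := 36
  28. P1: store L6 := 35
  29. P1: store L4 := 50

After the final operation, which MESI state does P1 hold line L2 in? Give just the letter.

state = S

  op1 P0: store L6 := 46 → M/I on L6; bus BusRdX; mem=40
  op2 P1: store L6 := 78 → I/M on L6; bus BusRdX Flush; mem=46
  op3 P1: store L3 := 82 → I/M on L3; bus BusRdX; mem=20
  op4 P1: load  L6 → I/M on L6; bus (none); mem=46
  op5 P0: load  L6 → S/S on L6; bus BusRd Flush; mem=78
  op6 P1: load  L6 → S/S on L6; bus (none); mem=78
  op7 P0: store L6 := 80 → M/I on L6; bus BusUpgr; mem=78
  op8 P0: load  L1 → E/I on L1; bus BusRd; mem=90
  op9 P0: store L6 := 25 → M/I on L6; bus (none); mem=78
  op10 P0: load  L1 → E/I on L1; bus (none); mem=90
  op11 P0: store L2 := 77 → M/I on L2; bus BusRdX; mem=0
  op12 P1: load  L6 → S/S on L6; bus BusRd Flush; mem=25
  op13 P0: load  L2 → M/I on L2; bus (none); mem=0
  op14 P1: store L6 := 40 → I/M on L6; bus BusUpgr; mem=25
  op15 P1: load  L3 → I/M on L3; bus (none); mem=20
  op16 P1: store L6 := 71 → I/M on L6; bus (none); mem=25
  op17 P0: load  L0 → E/I on L0; bus BusRd; mem=60
  op18 P1: store L6 := 54 → I/M on L6; bus (none); mem=25
  op19 P1: load  L6 → I/M on L6; bus (none); mem=25
  op20 P1: store L6 := 79 → I/M on L6; bus (none); mem=25
  op21 P0: load  L6 → S/S on L6; bus BusRd Flush; mem=79
  op22 P0: load  L6 → S/S on L6; bus (none); mem=79
  op23 P1: load  L2 → S/S on L2; bus BusRd Flush; mem=77
  op24 P1: load  L3 → I/M on L3; bus (none); mem=20
  op25 P1: store L6 := 17 → I/M on L6; bus BusUpgr; mem=79
  op26 P0: load  L1 → E/I on L1; bus (none); mem=90
  op27 P0: store L6 := 36 → M/I on L6; bus BusRdX Flush; mem=17
  op28 P1: store L6 := 35 → I/M on L6; bus BusRdX Flush; mem=36
  op29 P1: store L4 := 50 → I/M on L4; bus BusRdX; mem=60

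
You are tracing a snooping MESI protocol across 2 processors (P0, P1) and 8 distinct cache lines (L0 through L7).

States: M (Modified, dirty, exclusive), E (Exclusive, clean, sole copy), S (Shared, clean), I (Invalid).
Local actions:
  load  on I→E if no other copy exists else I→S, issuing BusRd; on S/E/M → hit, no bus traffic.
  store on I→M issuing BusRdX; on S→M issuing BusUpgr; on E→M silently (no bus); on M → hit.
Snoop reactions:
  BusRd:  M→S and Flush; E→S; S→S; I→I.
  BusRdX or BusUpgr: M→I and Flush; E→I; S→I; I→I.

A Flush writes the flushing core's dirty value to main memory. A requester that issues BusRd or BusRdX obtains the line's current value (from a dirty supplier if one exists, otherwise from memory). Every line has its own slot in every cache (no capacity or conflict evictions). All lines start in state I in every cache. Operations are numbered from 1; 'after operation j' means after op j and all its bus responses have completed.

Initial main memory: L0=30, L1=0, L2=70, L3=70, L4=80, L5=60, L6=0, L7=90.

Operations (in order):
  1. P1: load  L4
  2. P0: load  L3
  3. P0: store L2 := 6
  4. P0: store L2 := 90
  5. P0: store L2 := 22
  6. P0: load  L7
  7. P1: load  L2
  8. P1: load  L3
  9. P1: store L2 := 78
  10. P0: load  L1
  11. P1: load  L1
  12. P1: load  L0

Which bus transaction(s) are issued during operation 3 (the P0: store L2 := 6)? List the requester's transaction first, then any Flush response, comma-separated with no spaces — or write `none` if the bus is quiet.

bus = BusRdX

1. P1: load  L4  bus=[BusRd]  L4: P0=I P1=E  mem[L4]=80
2. P0: load  L3  bus=[BusRd]  L3: P0=E P1=I  mem[L3]=70
3. P0: store L2 := 6  bus=[BusRdX]  L2: P0=M P1=I  mem[L2]=70
4. P0: store L2 := 90  bus=[-]  L2: P0=M P1=I  mem[L2]=70
5. P0: store L2 := 22  bus=[-]  L2: P0=M P1=I  mem[L2]=70
6. P0: load  L7  bus=[BusRd]  L7: P0=E P1=I  mem[L7]=90
7. P1: load  L2  bus=[BusRd,Flush]  L2: P0=S P1=S  mem[L2]=22
8. P1: load  L3  bus=[BusRd]  L3: P0=S P1=S  mem[L3]=70
9. P1: store L2 := 78  bus=[BusUpgr]  L2: P0=I P1=M  mem[L2]=22
10. P0: load  L1  bus=[BusRd]  L1: P0=E P1=I  mem[L1]=0
11. P1: load  L1  bus=[BusRd]  L1: P0=S P1=S  mem[L1]=0
12. P1: load  L0  bus=[BusRd]  L0: P0=I P1=E  mem[L0]=30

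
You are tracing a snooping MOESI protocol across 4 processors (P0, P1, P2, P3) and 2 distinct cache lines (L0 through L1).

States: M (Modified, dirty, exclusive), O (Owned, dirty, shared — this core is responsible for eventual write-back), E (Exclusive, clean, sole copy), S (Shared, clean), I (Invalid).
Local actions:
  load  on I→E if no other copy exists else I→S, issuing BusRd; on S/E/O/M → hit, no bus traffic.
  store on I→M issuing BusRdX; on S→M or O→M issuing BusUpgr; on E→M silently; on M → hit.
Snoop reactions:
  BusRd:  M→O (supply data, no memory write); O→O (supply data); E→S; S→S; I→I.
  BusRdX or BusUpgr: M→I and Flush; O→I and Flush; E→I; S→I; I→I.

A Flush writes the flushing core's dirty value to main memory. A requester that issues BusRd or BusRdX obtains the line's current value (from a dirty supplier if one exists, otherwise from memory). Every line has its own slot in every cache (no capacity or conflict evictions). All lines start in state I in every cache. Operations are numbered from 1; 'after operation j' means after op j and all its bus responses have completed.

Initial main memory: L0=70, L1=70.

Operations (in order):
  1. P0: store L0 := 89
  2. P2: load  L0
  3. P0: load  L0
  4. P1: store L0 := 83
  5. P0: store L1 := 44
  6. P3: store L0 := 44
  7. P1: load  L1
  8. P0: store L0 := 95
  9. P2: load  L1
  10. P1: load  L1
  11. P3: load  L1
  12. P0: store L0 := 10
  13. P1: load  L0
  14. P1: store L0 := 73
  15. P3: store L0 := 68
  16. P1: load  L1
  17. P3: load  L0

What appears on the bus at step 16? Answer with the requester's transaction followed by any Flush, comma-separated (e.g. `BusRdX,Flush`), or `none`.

bus = none

step 1: P0: store L0 := 89  ⟶  MIII  (L0)  txn=BusRdX  M[L0]=70
step 2: P2: load  L0  ⟶  OISI  (L0)  txn=BusRd  M[L0]=70
step 3: P0: load  L0  ⟶  OISI  (L0)  txn=∅  M[L0]=70
step 4: P1: store L0 := 83  ⟶  IMII  (L0)  txn=BusRdX+Flush  M[L0]=89
step 5: P0: store L1 := 44  ⟶  MIII  (L1)  txn=BusRdX  M[L1]=70
step 6: P3: store L0 := 44  ⟶  IIIM  (L0)  txn=BusRdX+Flush  M[L0]=83
step 7: P1: load  L1  ⟶  OSII  (L1)  txn=BusRd  M[L1]=70
step 8: P0: store L0 := 95  ⟶  MIII  (L0)  txn=BusRdX+Flush  M[L0]=44
step 9: P2: load  L1  ⟶  OSSI  (L1)  txn=BusRd  M[L1]=70
step 10: P1: load  L1  ⟶  OSSI  (L1)  txn=∅  M[L1]=70
step 11: P3: load  L1  ⟶  OSSS  (L1)  txn=BusRd  M[L1]=70
step 12: P0: store L0 := 10  ⟶  MIII  (L0)  txn=∅  M[L0]=44
step 13: P1: load  L0  ⟶  OSII  (L0)  txn=BusRd  M[L0]=44
step 14: P1: store L0 := 73  ⟶  IMII  (L0)  txn=BusUpgr+Flush  M[L0]=10
step 15: P3: store L0 := 68  ⟶  IIIM  (L0)  txn=BusRdX+Flush  M[L0]=73
step 16: P1: load  L1  ⟶  OSSS  (L1)  txn=∅  M[L1]=70
step 17: P3: load  L0  ⟶  IIIM  (L0)  txn=∅  M[L0]=73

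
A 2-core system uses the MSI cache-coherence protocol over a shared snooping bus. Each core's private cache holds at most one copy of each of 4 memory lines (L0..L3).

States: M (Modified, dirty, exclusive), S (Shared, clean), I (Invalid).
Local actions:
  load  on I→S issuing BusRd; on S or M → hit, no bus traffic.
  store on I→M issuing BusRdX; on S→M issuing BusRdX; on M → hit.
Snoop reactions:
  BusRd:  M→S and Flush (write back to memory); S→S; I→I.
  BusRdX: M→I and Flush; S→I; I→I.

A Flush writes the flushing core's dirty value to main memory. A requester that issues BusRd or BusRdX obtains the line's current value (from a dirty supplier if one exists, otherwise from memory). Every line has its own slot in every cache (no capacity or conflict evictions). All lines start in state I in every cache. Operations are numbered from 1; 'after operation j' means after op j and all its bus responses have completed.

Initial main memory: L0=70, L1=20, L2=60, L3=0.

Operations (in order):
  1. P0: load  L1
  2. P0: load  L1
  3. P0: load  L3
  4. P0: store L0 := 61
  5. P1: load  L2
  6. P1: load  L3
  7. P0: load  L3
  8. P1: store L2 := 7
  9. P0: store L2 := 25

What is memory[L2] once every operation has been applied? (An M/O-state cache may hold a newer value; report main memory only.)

memory[L2] = 7

1. P0: load  L1  bus=[BusRd]  L1: P0=S P1=I  mem[L1]=20
2. P0: load  L1  bus=[-]  L1: P0=S P1=I  mem[L1]=20
3. P0: load  L3  bus=[BusRd]  L3: P0=S P1=I  mem[L3]=0
4. P0: store L0 := 61  bus=[BusRdX]  L0: P0=M P1=I  mem[L0]=70
5. P1: load  L2  bus=[BusRd]  L2: P0=I P1=S  mem[L2]=60
6. P1: load  L3  bus=[BusRd]  L3: P0=S P1=S  mem[L3]=0
7. P0: load  L3  bus=[-]  L3: P0=S P1=S  mem[L3]=0
8. P1: store L2 := 7  bus=[BusRdX]  L2: P0=I P1=M  mem[L2]=60
9. P0: store L2 := 25  bus=[BusRdX,Flush]  L2: P0=M P1=I  mem[L2]=7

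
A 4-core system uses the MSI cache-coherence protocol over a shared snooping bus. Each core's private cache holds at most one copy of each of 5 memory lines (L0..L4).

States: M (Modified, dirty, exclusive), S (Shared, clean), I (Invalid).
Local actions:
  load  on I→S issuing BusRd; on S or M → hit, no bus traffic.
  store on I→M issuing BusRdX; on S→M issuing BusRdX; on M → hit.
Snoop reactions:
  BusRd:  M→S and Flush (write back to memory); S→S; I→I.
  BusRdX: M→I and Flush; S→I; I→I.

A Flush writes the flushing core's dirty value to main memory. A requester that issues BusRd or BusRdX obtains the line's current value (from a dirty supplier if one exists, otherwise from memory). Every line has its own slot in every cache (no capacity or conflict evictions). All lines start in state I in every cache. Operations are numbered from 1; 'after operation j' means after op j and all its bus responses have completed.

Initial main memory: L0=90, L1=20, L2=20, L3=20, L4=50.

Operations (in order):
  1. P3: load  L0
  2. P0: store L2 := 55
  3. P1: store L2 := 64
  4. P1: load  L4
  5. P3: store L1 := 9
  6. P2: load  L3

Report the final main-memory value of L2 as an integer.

memory[L2] = 55

step 1: P3: load  L0  ⟶  IIIS  (L0)  txn=BusRd  M[L0]=90
step 2: P0: store L2 := 55  ⟶  MIII  (L2)  txn=BusRdX  M[L2]=20
step 3: P1: store L2 := 64  ⟶  IMII  (L2)  txn=BusRdX+Flush  M[L2]=55
step 4: P1: load  L4  ⟶  ISII  (L4)  txn=BusRd  M[L4]=50
step 5: P3: store L1 := 9  ⟶  IIIM  (L1)  txn=BusRdX  M[L1]=20
step 6: P2: load  L3  ⟶  IISI  (L3)  txn=BusRd  M[L3]=20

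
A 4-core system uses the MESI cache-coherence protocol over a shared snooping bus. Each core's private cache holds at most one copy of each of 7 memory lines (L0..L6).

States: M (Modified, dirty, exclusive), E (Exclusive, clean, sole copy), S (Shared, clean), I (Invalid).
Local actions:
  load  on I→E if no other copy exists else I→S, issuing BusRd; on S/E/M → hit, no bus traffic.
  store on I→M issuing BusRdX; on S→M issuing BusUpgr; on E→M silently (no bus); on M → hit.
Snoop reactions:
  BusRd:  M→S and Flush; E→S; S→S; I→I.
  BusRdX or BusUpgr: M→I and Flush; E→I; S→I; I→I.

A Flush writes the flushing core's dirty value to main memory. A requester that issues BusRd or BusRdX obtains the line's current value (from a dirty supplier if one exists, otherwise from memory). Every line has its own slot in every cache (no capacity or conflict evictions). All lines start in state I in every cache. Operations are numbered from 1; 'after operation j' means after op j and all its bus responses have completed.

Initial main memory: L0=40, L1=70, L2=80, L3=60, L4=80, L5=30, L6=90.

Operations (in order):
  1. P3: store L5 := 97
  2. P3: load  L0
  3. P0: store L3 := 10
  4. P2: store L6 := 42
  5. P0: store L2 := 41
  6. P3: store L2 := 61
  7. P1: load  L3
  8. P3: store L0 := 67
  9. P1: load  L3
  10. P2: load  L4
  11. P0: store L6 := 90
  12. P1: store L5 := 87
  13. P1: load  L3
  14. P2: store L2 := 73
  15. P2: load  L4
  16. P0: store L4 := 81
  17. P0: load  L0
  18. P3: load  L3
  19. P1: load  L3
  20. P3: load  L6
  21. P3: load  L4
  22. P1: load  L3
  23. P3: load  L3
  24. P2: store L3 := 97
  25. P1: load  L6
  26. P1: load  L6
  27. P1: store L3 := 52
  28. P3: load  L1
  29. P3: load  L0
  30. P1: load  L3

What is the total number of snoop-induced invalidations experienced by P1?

invalidations = 1

1. P3: store L5 := 97  bus=[BusRdX]  L5: P0=I P1=I P2=I P3=M  mem[L5]=30
2. P3: load  L0  bus=[BusRd]  L0: P0=I P1=I P2=I P3=E  mem[L0]=40
3. P0: store L3 := 10  bus=[BusRdX]  L3: P0=M P1=I P2=I P3=I  mem[L3]=60
4. P2: store L6 := 42  bus=[BusRdX]  L6: P0=I P1=I P2=M P3=I  mem[L6]=90
5. P0: store L2 := 41  bus=[BusRdX]  L2: P0=M P1=I P2=I P3=I  mem[L2]=80
6. P3: store L2 := 61  bus=[BusRdX,Flush]  L2: P0=I P1=I P2=I P3=M  mem[L2]=41
7. P1: load  L3  bus=[BusRd,Flush]  L3: P0=S P1=S P2=I P3=I  mem[L3]=10
8. P3: store L0 := 67  bus=[-]  L0: P0=I P1=I P2=I P3=M  mem[L0]=40
9. P1: load  L3  bus=[-]  L3: P0=S P1=S P2=I P3=I  mem[L3]=10
10. P2: load  L4  bus=[BusRd]  L4: P0=I P1=I P2=E P3=I  mem[L4]=80
11. P0: store L6 := 90  bus=[BusRdX,Flush]  L6: P0=M P1=I P2=I P3=I  mem[L6]=42
12. P1: store L5 := 87  bus=[BusRdX,Flush]  L5: P0=I P1=M P2=I P3=I  mem[L5]=97
13. P1: load  L3  bus=[-]  L3: P0=S P1=S P2=I P3=I  mem[L3]=10
14. P2: store L2 := 73  bus=[BusRdX,Flush]  L2: P0=I P1=I P2=M P3=I  mem[L2]=61
15. P2: load  L4  bus=[-]  L4: P0=I P1=I P2=E P3=I  mem[L4]=80
16. P0: store L4 := 81  bus=[BusRdX]  L4: P0=M P1=I P2=I P3=I  mem[L4]=80
17. P0: load  L0  bus=[BusRd,Flush]  L0: P0=S P1=I P2=I P3=S  mem[L0]=67
18. P3: load  L3  bus=[BusRd]  L3: P0=S P1=S P2=I P3=S  mem[L3]=10
19. P1: load  L3  bus=[-]  L3: P0=S P1=S P2=I P3=S  mem[L3]=10
20. P3: load  L6  bus=[BusRd,Flush]  L6: P0=S P1=I P2=I P3=S  mem[L6]=90
21. P3: load  L4  bus=[BusRd,Flush]  L4: P0=S P1=I P2=I P3=S  mem[L4]=81
22. P1: load  L3  bus=[-]  L3: P0=S P1=S P2=I P3=S  mem[L3]=10
23. P3: load  L3  bus=[-]  L3: P0=S P1=S P2=I P3=S  mem[L3]=10
24. P2: store L3 := 97  bus=[BusRdX]  L3: P0=I P1=I P2=M P3=I  mem[L3]=10
25. P1: load  L6  bus=[BusRd]  L6: P0=S P1=S P2=I P3=S  mem[L6]=90
26. P1: load  L6  bus=[-]  L6: P0=S P1=S P2=I P3=S  mem[L6]=90
27. P1: store L3 := 52  bus=[BusRdX,Flush]  L3: P0=I P1=M P2=I P3=I  mem[L3]=97
28. P3: load  L1  bus=[BusRd]  L1: P0=I P1=I P2=I P3=E  mem[L1]=70
29. P3: load  L0  bus=[-]  L0: P0=S P1=I P2=I P3=S  mem[L0]=67
30. P1: load  L3  bus=[-]  L3: P0=I P1=M P2=I P3=I  mem[L3]=97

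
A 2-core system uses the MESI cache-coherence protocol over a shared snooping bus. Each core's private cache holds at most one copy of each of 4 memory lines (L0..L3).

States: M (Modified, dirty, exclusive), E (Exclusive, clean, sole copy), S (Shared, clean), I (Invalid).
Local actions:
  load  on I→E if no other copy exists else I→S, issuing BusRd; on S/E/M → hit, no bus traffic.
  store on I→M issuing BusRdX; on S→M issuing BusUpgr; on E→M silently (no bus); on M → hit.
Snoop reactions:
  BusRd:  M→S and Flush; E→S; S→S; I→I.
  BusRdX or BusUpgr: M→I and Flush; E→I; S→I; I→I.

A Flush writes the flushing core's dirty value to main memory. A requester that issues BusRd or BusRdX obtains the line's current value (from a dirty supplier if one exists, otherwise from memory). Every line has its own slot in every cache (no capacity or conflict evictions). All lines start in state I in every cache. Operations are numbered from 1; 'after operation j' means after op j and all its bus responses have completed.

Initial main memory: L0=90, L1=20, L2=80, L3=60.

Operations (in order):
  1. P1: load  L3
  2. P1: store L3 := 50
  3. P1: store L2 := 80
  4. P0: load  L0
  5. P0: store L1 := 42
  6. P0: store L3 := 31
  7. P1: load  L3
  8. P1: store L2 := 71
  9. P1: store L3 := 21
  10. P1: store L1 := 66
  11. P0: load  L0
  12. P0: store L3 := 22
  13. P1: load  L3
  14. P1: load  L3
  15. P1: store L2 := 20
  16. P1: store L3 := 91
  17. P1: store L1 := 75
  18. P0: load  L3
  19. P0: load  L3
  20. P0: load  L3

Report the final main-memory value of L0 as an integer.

1. P1: load  L3  bus=[BusRd]  L3: P0=I P1=E  mem[L3]=60
2. P1: store L3 := 50  bus=[-]  L3: P0=I P1=M  mem[L3]=60
3. P1: store L2 := 80  bus=[BusRdX]  L2: P0=I P1=M  mem[L2]=80
4. P0: load  L0  bus=[BusRd]  L0: P0=E P1=I  mem[L0]=90
5. P0: store L1 := 42  bus=[BusRdX]  L1: P0=M P1=I  mem[L1]=20
6. P0: store L3 := 31  bus=[BusRdX,Flush]  L3: P0=M P1=I  mem[L3]=50
7. P1: load  L3  bus=[BusRd,Flush]  L3: P0=S P1=S  mem[L3]=31
8. P1: store L2 := 71  bus=[-]  L2: P0=I P1=M  mem[L2]=80
9. P1: store L3 := 21  bus=[BusUpgr]  L3: P0=I P1=M  mem[L3]=31
10. P1: store L1 := 66  bus=[BusRdX,Flush]  L1: P0=I P1=M  mem[L1]=42
11. P0: load  L0  bus=[-]  L0: P0=E P1=I  mem[L0]=90
12. P0: store L3 := 22  bus=[BusRdX,Flush]  L3: P0=M P1=I  mem[L3]=21
13. P1: load  L3  bus=[BusRd,Flush]  L3: P0=S P1=S  mem[L3]=22
14. P1: load  L3  bus=[-]  L3: P0=S P1=S  mem[L3]=22
15. P1: store L2 := 20  bus=[-]  L2: P0=I P1=M  mem[L2]=80
16. P1: store L3 := 91  bus=[BusUpgr]  L3: P0=I P1=M  mem[L3]=22
17. P1: store L1 := 75  bus=[-]  L1: P0=I P1=M  mem[L1]=42
18. P0: load  L3  bus=[BusRd,Flush]  L3: P0=S P1=S  mem[L3]=91
19. P0: load  L3  bus=[-]  L3: P0=S P1=S  mem[L3]=91
20. P0: load  L3  bus=[-]  L3: P0=S P1=S  mem[L3]=91

memory[L0] = 90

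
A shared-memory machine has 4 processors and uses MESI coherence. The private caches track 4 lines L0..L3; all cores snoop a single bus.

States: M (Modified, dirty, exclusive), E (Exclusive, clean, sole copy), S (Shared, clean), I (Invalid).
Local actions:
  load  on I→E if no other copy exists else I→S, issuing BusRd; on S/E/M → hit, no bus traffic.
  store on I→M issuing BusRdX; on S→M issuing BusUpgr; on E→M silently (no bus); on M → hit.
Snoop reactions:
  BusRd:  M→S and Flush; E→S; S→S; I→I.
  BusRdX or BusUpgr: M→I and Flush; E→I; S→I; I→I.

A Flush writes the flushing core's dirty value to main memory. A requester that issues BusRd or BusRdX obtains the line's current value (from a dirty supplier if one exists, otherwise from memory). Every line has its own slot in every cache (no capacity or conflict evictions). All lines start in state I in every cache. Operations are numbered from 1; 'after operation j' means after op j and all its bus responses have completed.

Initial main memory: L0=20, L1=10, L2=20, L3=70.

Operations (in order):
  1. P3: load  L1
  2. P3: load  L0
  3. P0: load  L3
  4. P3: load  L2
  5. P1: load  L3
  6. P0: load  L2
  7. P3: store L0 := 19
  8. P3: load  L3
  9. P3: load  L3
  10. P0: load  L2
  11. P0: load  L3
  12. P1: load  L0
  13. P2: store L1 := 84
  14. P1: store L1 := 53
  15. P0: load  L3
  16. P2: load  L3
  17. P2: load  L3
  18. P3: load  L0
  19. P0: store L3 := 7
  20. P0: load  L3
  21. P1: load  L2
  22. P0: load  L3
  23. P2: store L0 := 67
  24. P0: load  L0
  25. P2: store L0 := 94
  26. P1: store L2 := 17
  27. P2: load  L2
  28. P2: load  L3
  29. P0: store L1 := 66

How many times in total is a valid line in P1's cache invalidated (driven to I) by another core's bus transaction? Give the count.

invalidations = 3

1. P3: load  L1  bus=[BusRd]  L1: P0=I P1=I P2=I P3=E  mem[L1]=10
2. P3: load  L0  bus=[BusRd]  L0: P0=I P1=I P2=I P3=E  mem[L0]=20
3. P0: load  L3  bus=[BusRd]  L3: P0=E P1=I P2=I P3=I  mem[L3]=70
4. P3: load  L2  bus=[BusRd]  L2: P0=I P1=I P2=I P3=E  mem[L2]=20
5. P1: load  L3  bus=[BusRd]  L3: P0=S P1=S P2=I P3=I  mem[L3]=70
6. P0: load  L2  bus=[BusRd]  L2: P0=S P1=I P2=I P3=S  mem[L2]=20
7. P3: store L0 := 19  bus=[-]  L0: P0=I P1=I P2=I P3=M  mem[L0]=20
8. P3: load  L3  bus=[BusRd]  L3: P0=S P1=S P2=I P3=S  mem[L3]=70
9. P3: load  L3  bus=[-]  L3: P0=S P1=S P2=I P3=S  mem[L3]=70
10. P0: load  L2  bus=[-]  L2: P0=S P1=I P2=I P3=S  mem[L2]=20
11. P0: load  L3  bus=[-]  L3: P0=S P1=S P2=I P3=S  mem[L3]=70
12. P1: load  L0  bus=[BusRd,Flush]  L0: P0=I P1=S P2=I P3=S  mem[L0]=19
13. P2: store L1 := 84  bus=[BusRdX]  L1: P0=I P1=I P2=M P3=I  mem[L1]=10
14. P1: store L1 := 53  bus=[BusRdX,Flush]  L1: P0=I P1=M P2=I P3=I  mem[L1]=84
15. P0: load  L3  bus=[-]  L3: P0=S P1=S P2=I P3=S  mem[L3]=70
16. P2: load  L3  bus=[BusRd]  L3: P0=S P1=S P2=S P3=S  mem[L3]=70
17. P2: load  L3  bus=[-]  L3: P0=S P1=S P2=S P3=S  mem[L3]=70
18. P3: load  L0  bus=[-]  L0: P0=I P1=S P2=I P3=S  mem[L0]=19
19. P0: store L3 := 7  bus=[BusUpgr]  L3: P0=M P1=I P2=I P3=I  mem[L3]=70
20. P0: load  L3  bus=[-]  L3: P0=M P1=I P2=I P3=I  mem[L3]=70
21. P1: load  L2  bus=[BusRd]  L2: P0=S P1=S P2=I P3=S  mem[L2]=20
22. P0: load  L3  bus=[-]  L3: P0=M P1=I P2=I P3=I  mem[L3]=70
23. P2: store L0 := 67  bus=[BusRdX]  L0: P0=I P1=I P2=M P3=I  mem[L0]=19
24. P0: load  L0  bus=[BusRd,Flush]  L0: P0=S P1=I P2=S P3=I  mem[L0]=67
25. P2: store L0 := 94  bus=[BusUpgr]  L0: P0=I P1=I P2=M P3=I  mem[L0]=67
26. P1: store L2 := 17  bus=[BusUpgr]  L2: P0=I P1=M P2=I P3=I  mem[L2]=20
27. P2: load  L2  bus=[BusRd,Flush]  L2: P0=I P1=S P2=S P3=I  mem[L2]=17
28. P2: load  L3  bus=[BusRd,Flush]  L3: P0=S P1=I P2=S P3=I  mem[L3]=7
29. P0: store L1 := 66  bus=[BusRdX,Flush]  L1: P0=M P1=I P2=I P3=I  mem[L1]=53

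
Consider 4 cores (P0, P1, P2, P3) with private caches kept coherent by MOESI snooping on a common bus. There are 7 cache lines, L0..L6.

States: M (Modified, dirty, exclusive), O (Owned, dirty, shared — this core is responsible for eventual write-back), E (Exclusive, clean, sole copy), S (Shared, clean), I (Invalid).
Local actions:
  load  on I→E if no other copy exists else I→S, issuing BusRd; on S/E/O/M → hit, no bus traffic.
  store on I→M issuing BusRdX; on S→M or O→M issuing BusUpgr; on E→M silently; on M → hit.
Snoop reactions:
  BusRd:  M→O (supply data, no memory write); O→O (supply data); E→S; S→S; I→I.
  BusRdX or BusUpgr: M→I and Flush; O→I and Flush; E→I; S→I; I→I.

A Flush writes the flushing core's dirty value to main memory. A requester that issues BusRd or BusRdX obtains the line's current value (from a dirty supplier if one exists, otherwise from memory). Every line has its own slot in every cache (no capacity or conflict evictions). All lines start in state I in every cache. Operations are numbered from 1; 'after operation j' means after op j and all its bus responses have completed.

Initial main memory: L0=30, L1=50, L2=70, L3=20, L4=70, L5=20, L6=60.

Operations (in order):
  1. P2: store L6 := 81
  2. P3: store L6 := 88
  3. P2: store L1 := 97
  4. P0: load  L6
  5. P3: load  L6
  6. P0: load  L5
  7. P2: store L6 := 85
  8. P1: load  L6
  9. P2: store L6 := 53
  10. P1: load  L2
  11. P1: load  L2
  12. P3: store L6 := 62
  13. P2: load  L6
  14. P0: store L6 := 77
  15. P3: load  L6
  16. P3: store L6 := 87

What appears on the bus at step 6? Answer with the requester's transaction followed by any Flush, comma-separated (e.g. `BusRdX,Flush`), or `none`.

bus = BusRd

  op1 P2: store L6 := 81 → I/I/M/I on L6; bus BusRdX; mem=60
  op2 P3: store L6 := 88 → I/I/I/M on L6; bus BusRdX Flush; mem=81
  op3 P2: store L1 := 97 → I/I/M/I on L1; bus BusRdX; mem=50
  op4 P0: load  L6 → S/I/I/O on L6; bus BusRd; mem=81
  op5 P3: load  L6 → S/I/I/O on L6; bus (none); mem=81
  op6 P0: load  L5 → E/I/I/I on L5; bus BusRd; mem=20
  op7 P2: store L6 := 85 → I/I/M/I on L6; bus BusRdX Flush; mem=88
  op8 P1: load  L6 → I/S/O/I on L6; bus BusRd; mem=88
  op9 P2: store L6 := 53 → I/I/M/I on L6; bus BusUpgr; mem=88
  op10 P1: load  L2 → I/E/I/I on L2; bus BusRd; mem=70
  op11 P1: load  L2 → I/E/I/I on L2; bus (none); mem=70
  op12 P3: store L6 := 62 → I/I/I/M on L6; bus BusRdX Flush; mem=53
  op13 P2: load  L6 → I/I/S/O on L6; bus BusRd; mem=53
  op14 P0: store L6 := 77 → M/I/I/I on L6; bus BusRdX Flush; mem=62
  op15 P3: load  L6 → O/I/I/S on L6; bus BusRd; mem=62
  op16 P3: store L6 := 87 → I/I/I/M on L6; bus BusUpgr Flush; mem=77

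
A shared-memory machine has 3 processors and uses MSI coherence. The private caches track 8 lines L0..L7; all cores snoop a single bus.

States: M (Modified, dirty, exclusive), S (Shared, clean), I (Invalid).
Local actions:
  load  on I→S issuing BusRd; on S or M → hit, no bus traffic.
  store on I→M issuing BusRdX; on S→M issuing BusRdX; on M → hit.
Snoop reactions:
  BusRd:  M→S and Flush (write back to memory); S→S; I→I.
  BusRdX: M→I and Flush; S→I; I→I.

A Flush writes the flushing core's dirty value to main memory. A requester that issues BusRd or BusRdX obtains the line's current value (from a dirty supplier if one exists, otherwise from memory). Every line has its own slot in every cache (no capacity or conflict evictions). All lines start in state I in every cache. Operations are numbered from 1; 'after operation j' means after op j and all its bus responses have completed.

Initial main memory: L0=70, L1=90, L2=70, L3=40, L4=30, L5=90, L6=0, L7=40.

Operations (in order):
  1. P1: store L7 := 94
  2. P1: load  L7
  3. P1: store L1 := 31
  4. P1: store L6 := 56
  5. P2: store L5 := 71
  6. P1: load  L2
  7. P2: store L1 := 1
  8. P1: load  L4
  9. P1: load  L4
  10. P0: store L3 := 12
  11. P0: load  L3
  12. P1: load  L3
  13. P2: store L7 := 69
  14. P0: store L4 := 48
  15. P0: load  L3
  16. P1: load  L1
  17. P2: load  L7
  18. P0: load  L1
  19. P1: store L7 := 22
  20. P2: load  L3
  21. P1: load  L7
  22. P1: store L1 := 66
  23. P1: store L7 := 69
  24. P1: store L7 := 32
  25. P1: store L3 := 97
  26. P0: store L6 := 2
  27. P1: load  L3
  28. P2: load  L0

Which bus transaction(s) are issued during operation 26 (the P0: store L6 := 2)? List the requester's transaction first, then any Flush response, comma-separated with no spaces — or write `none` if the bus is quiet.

bus = BusRdX,Flush

1. P1: store L7 := 94  bus=[BusRdX]  L7: P0=I P1=M P2=I  mem[L7]=40
2. P1: load  L7  bus=[-]  L7: P0=I P1=M P2=I  mem[L7]=40
3. P1: store L1 := 31  bus=[BusRdX]  L1: P0=I P1=M P2=I  mem[L1]=90
4. P1: store L6 := 56  bus=[BusRdX]  L6: P0=I P1=M P2=I  mem[L6]=0
5. P2: store L5 := 71  bus=[BusRdX]  L5: P0=I P1=I P2=M  mem[L5]=90
6. P1: load  L2  bus=[BusRd]  L2: P0=I P1=S P2=I  mem[L2]=70
7. P2: store L1 := 1  bus=[BusRdX,Flush]  L1: P0=I P1=I P2=M  mem[L1]=31
8. P1: load  L4  bus=[BusRd]  L4: P0=I P1=S P2=I  mem[L4]=30
9. P1: load  L4  bus=[-]  L4: P0=I P1=S P2=I  mem[L4]=30
10. P0: store L3 := 12  bus=[BusRdX]  L3: P0=M P1=I P2=I  mem[L3]=40
11. P0: load  L3  bus=[-]  L3: P0=M P1=I P2=I  mem[L3]=40
12. P1: load  L3  bus=[BusRd,Flush]  L3: P0=S P1=S P2=I  mem[L3]=12
13. P2: store L7 := 69  bus=[BusRdX,Flush]  L7: P0=I P1=I P2=M  mem[L7]=94
14. P0: store L4 := 48  bus=[BusRdX]  L4: P0=M P1=I P2=I  mem[L4]=30
15. P0: load  L3  bus=[-]  L3: P0=S P1=S P2=I  mem[L3]=12
16. P1: load  L1  bus=[BusRd,Flush]  L1: P0=I P1=S P2=S  mem[L1]=1
17. P2: load  L7  bus=[-]  L7: P0=I P1=I P2=M  mem[L7]=94
18. P0: load  L1  bus=[BusRd]  L1: P0=S P1=S P2=S  mem[L1]=1
19. P1: store L7 := 22  bus=[BusRdX,Flush]  L7: P0=I P1=M P2=I  mem[L7]=69
20. P2: load  L3  bus=[BusRd]  L3: P0=S P1=S P2=S  mem[L3]=12
21. P1: load  L7  bus=[-]  L7: P0=I P1=M P2=I  mem[L7]=69
22. P1: store L1 := 66  bus=[BusRdX]  L1: P0=I P1=M P2=I  mem[L1]=1
23. P1: store L7 := 69  bus=[-]  L7: P0=I P1=M P2=I  mem[L7]=69
24. P1: store L7 := 32  bus=[-]  L7: P0=I P1=M P2=I  mem[L7]=69
25. P1: store L3 := 97  bus=[BusRdX]  L3: P0=I P1=M P2=I  mem[L3]=12
26. P0: store L6 := 2  bus=[BusRdX,Flush]  L6: P0=M P1=I P2=I  mem[L6]=56
27. P1: load  L3  bus=[-]  L3: P0=I P1=M P2=I  mem[L3]=12
28. P2: load  L0  bus=[BusRd]  L0: P0=I P1=I P2=S  mem[L0]=70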